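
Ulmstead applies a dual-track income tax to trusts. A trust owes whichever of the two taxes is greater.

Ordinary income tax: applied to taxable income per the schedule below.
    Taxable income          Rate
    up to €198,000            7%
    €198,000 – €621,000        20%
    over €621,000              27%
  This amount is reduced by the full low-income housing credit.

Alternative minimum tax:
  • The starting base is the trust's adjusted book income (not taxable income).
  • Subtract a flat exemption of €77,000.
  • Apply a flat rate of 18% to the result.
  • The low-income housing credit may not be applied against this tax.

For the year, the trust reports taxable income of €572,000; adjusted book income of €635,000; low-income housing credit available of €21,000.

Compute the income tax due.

Alternative minimum tax:
  Base (adjusted book income): €635,000
  Less exemption €77,000 → base €558,000
  €558,000 × 18% = €100,440

Ordinary income tax:
  €198,000 × 7% = €13,860
  €374,000 × 20% = €74,800
  → €88,660
  Less low-income housing credit €21,000 → €67,660

€100,440 > €67,660, so the alternative minimum tax is the binding amount.

€100,440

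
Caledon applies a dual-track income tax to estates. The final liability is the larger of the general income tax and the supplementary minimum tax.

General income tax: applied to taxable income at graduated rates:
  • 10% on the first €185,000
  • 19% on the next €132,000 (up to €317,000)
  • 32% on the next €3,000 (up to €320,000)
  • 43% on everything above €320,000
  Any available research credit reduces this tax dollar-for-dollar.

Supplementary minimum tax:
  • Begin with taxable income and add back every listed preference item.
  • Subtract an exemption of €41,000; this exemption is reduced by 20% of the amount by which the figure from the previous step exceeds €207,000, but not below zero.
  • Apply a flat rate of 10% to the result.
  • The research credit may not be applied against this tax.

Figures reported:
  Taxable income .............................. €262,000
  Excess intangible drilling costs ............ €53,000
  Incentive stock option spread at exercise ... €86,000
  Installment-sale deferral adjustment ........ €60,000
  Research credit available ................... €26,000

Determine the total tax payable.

€46,100

General income tax:
  €185,000 × 10% = €18,500
  €77,000 × 19% = €14,630
  → €33,130
  Less research credit €26,000 → €7,130

Supplementary minimum tax:
  Adjusted income: €262,000 + €53,000 + €86,000 + €60,000 = €461,000
  Exemption: 20% × (€461,000 − €207,000) = €50,800 ≥ €41,000, so the exemption is fully phased out
  Base: €461,000 − €0 = €461,000
  €461,000 × 10% = €46,100

€46,100 > €7,130, so the supplementary minimum tax is the binding amount.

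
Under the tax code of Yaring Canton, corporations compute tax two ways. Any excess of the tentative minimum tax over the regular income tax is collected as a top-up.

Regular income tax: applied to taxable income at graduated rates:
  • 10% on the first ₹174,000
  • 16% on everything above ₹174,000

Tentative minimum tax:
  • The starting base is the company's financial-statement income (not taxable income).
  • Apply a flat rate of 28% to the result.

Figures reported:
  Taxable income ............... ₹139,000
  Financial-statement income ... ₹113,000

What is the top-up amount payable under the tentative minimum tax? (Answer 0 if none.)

Regular income tax:
  ₹139,000 × 10% = ₹13,900

Tentative minimum tax:
  Base (financial-statement income): ₹113,000
  ₹113,000 × 28% = ₹31,640

Excess of tentative minimum tax over regular income tax: ₹31,640 − ₹13,900 = ₹17,740.

₹17,740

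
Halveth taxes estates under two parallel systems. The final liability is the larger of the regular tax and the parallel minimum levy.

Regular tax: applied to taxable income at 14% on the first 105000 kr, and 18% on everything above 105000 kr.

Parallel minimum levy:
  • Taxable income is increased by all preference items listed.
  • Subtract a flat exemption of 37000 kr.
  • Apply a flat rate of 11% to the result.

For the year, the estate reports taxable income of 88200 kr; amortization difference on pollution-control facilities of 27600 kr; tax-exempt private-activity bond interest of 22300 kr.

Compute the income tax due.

Parallel minimum levy:
  Adjusted income: 88200 kr + 27600 kr + 22300 kr = 138100 kr
  Less exemption 37000 kr → base 101100 kr
  101100 kr × 11% = 11121 kr

Regular tax:
  88200 kr × 14% = 12348 kr

12348 kr > 11121 kr, so the regular tax governs.

12348 kr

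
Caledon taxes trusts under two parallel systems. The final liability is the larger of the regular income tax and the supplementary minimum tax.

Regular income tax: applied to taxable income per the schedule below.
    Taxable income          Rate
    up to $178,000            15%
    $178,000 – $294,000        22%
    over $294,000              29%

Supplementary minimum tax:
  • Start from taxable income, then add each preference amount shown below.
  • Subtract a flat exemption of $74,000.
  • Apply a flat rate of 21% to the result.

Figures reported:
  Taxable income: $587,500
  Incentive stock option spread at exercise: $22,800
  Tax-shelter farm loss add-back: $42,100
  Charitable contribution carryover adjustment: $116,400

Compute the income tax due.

Supplementary minimum tax:
  Adjusted income: $587,500 + $22,800 + $42,100 + $116,400 = $768,800
  Less exemption $74,000 → base $694,800
  $694,800 × 21% = $145,908

Regular income tax:
  $178,000 × 15% = $26,700
  $116,000 × 22% = $25,520
  $293,500 × 29% = $85,115
  → $137,335

$145,908 > $137,335, so the supplementary minimum tax is the binding amount.

$145,908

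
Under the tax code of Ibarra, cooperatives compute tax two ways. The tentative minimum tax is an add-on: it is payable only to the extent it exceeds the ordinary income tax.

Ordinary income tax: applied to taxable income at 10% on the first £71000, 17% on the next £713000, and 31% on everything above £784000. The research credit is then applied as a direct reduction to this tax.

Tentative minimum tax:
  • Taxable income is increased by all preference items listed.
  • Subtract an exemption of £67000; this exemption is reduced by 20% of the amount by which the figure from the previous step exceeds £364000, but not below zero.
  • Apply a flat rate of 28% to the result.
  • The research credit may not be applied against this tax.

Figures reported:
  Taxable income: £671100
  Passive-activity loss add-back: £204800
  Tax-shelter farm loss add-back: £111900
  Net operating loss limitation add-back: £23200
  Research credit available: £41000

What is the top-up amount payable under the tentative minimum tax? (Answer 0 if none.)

£214963

Ordinary income tax:
  £71000 × 10% = £7100
  £600100 × 17% = £102017
  → £109117
  Less research credit £41000 → £68117

Tentative minimum tax:
  Adjusted income: £671100 + £204800 + £111900 + £23200 = £1011000
  Exemption: 20% × (£1011000 − £364000) = £129400 ≥ £67000, so the exemption is fully phased out
  Base: £1011000 − £0 = £1011000
  £1011000 × 28% = £283080

Excess of tentative minimum tax over ordinary income tax: £283080 − £68117 = £214963.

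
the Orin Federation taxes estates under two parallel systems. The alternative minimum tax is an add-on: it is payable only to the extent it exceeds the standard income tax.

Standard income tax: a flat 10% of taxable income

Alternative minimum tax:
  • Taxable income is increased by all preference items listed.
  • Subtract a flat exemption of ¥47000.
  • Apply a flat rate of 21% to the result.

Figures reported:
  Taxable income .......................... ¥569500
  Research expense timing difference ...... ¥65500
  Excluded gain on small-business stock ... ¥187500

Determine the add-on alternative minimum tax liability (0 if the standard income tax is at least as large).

Standard income tax:
  ¥569500 × 10% = ¥56950

Alternative minimum tax:
  Adjusted income: ¥569500 + ¥65500 + ¥187500 = ¥822500
  Less exemption ¥47000 → base ¥775500
  ¥775500 × 21% = ¥162855

Excess of alternative minimum tax over standard income tax: ¥162855 − ¥56950 = ¥105905.

¥105905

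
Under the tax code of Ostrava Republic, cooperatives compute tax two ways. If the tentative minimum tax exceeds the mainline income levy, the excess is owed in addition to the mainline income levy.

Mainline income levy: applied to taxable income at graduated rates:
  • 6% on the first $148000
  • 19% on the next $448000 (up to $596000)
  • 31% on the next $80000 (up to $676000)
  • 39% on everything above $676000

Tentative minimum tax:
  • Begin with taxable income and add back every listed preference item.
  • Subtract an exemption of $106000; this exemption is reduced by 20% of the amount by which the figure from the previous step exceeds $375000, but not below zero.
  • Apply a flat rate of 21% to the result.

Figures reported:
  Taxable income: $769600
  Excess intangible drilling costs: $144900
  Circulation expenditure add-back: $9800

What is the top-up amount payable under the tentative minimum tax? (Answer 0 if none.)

Tentative minimum tax:
  Adjusted income: $769600 + $144900 + $9800 = $924300
  Exemption: 20% × ($924300 − $375000) = $109860 ≥ $106000, so the exemption is fully phased out
  Base: $924300 − $0 = $924300
  $924300 × 21% = $194103

Mainline income levy:
  $148000 × 6% = $8880
  $448000 × 19% = $85120
  $80000 × 31% = $24800
  $93600 × 39% = $36504
  → $155304

Excess of tentative minimum tax over mainline income levy: $194103 − $155304 = $38799.

$38799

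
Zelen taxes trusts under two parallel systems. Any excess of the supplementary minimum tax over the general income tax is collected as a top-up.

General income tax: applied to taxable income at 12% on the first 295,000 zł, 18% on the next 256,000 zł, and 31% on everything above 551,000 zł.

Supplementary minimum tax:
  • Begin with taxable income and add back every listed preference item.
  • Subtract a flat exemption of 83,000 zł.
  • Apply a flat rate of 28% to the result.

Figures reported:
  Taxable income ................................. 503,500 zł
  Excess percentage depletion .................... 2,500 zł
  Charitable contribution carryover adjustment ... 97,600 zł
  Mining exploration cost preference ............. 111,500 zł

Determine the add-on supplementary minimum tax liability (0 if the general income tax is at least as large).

Supplementary minimum tax:
  Adjusted income: 503,500 zł + 2,500 zł + 97,600 zł + 111,500 zł = 715,100 zł
  Less exemption 83,000 zł → base 632,100 zł
  632,100 zł × 28% = 176,988 zł

General income tax:
  295,000 zł × 12% = 35,400 zł
  208,500 zł × 18% = 37,530 zł
  → 72,930 zł

Excess of supplementary minimum tax over general income tax: 176,988 zł − 72,930 zł = 104,058 zł.

104,058 zł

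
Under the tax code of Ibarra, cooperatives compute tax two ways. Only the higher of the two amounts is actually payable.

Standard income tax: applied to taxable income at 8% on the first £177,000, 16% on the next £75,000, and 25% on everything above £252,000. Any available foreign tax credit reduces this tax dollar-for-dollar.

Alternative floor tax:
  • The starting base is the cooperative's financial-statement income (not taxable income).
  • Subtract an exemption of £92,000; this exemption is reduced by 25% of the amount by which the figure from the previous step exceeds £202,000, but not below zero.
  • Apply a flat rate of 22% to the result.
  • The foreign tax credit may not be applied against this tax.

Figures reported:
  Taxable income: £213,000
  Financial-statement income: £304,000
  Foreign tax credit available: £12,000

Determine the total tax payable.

£52,250

Alternative floor tax:
  Base (financial-statement income): £304,000
  Exemption: £92,000 − 25% × (£304,000 − £202,000) = £92,000 − £25,500 = £66,500
  Base: £304,000 − £66,500 = £237,500
  £237,500 × 22% = £52,250

Standard income tax:
  £177,000 × 8% = £14,160
  £36,000 × 16% = £5,760
  → £19,920
  Less foreign tax credit £12,000 → £7,920

£52,250 > £7,920, so the alternative floor tax is the binding amount.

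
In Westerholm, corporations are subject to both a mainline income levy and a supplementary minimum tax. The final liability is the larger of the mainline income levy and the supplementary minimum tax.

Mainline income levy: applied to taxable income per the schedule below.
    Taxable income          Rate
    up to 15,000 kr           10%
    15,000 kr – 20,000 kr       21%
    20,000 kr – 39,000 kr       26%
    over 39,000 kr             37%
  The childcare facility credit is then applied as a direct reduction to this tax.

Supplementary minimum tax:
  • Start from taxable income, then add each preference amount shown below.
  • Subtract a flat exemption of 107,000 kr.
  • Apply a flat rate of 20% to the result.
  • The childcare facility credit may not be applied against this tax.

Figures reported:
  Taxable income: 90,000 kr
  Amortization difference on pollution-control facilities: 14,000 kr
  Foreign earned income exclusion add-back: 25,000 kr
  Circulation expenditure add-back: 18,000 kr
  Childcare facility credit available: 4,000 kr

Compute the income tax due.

22,360 kr

Supplementary minimum tax:
  Adjusted income: 90,000 kr + 14,000 kr + 25,000 kr + 18,000 kr = 147,000 kr
  Less exemption 107,000 kr → base 40,000 kr
  40,000 kr × 20% = 8,000 kr

Mainline income levy:
  15,000 kr × 10% = 1,500 kr
  5,000 kr × 21% = 1,050 kr
  19,000 kr × 26% = 4,940 kr
  51,000 kr × 37% = 18,870 kr
  → 26,360 kr
  Less childcare facility credit 4,000 kr → 22,360 kr

22,360 kr > 8,000 kr, so the mainline income levy governs.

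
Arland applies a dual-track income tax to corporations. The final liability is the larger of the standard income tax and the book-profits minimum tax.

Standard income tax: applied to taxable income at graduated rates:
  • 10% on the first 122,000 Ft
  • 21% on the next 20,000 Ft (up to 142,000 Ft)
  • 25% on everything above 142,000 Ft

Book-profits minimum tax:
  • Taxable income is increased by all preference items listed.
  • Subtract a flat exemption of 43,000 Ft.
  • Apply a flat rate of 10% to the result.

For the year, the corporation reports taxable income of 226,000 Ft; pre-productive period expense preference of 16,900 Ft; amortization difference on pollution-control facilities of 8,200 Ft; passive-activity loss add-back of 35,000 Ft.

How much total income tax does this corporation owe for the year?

Standard income tax:
  122,000 Ft × 10% = 12,200 Ft
  20,000 Ft × 21% = 4,200 Ft
  84,000 Ft × 25% = 21,000 Ft
  → 37,400 Ft

Book-profits minimum tax:
  Adjusted income: 226,000 Ft + 16,900 Ft + 8,200 Ft + 35,000 Ft = 286,100 Ft
  Less exemption 43,000 Ft → base 243,100 Ft
  243,100 Ft × 10% = 24,310 Ft

37,400 Ft > 24,310 Ft, so the standard income tax governs.

37,400 Ft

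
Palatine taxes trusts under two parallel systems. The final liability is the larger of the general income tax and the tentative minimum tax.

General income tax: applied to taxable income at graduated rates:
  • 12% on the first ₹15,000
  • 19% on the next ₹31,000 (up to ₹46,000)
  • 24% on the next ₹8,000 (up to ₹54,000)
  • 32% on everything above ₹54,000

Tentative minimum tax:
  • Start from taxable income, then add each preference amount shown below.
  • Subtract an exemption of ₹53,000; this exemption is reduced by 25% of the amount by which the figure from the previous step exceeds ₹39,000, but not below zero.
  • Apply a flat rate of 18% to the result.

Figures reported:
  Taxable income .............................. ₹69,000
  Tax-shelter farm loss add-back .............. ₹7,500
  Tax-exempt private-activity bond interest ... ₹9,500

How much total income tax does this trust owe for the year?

₹14,410

General income tax:
  ₹15,000 × 12% = ₹1,800
  ₹31,000 × 19% = ₹5,890
  ₹8,000 × 24% = ₹1,920
  ₹15,000 × 32% = ₹4,800
  → ₹14,410

Tentative minimum tax:
  Adjusted income: ₹69,000 + ₹7,500 + ₹9,500 = ₹86,000
  Exemption: ₹53,000 − 25% × (₹86,000 − ₹39,000) = ₹53,000 − ₹11,750 = ₹41,250
  Base: ₹86,000 − ₹41,250 = ₹44,750
  ₹44,750 × 18% = ₹8,055

₹14,410 > ₹8,055, so the general income tax governs.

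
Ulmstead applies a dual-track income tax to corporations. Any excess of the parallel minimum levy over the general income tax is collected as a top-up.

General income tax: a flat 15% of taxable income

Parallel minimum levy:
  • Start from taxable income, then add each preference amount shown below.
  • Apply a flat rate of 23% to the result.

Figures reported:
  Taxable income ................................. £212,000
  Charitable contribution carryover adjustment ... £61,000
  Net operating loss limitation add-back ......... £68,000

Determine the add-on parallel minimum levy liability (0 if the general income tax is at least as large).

Parallel minimum levy:
  Adjusted income: £212,000 + £61,000 + £68,000 = £341,000
  £341,000 × 23% = £78,430

General income tax:
  £212,000 × 15% = £31,800

Excess of parallel minimum levy over general income tax: £78,430 − £31,800 = £46,630.

£46,630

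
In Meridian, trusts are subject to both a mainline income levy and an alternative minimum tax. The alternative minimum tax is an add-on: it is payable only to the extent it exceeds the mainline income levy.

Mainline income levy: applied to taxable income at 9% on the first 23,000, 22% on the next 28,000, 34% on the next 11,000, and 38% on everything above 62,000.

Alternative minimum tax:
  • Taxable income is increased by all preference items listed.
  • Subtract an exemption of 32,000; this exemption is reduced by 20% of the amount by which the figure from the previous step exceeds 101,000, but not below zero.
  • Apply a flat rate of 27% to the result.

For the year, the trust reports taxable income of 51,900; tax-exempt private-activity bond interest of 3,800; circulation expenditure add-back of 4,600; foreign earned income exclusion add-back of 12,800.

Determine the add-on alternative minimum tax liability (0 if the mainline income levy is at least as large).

2,561

Alternative minimum tax:
  Adjusted income: 51,900 + 3,800 + 4,600 + 12,800 = 73,100
  Exemption: 73,100 ≤ 101,000, so full 32,000 applies
  Base: 73,100 − 32,000 = 41,100
  41,100 × 27% = 11,097

Mainline income levy:
  23,000 × 9% = 2,070
  28,000 × 22% = 6,160
  900 × 34% = 306
  → 8,536

Excess of alternative minimum tax over mainline income levy: 11,097 − 8,536 = 2,561.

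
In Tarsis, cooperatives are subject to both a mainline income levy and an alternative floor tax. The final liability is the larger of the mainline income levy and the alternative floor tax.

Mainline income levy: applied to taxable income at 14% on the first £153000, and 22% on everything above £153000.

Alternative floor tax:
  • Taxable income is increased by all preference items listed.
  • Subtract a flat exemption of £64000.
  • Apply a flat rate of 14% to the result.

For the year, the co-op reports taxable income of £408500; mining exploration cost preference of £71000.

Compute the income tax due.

Mainline income levy:
  £153000 × 14% = £21420
  £255500 × 22% = £56210
  → £77630

Alternative floor tax:
  Adjusted income: £408500 + £71000 = £479500
  Less exemption £64000 → base £415500
  £415500 × 14% = £58170

£77630 > £58170, so the mainline income levy governs.

£77630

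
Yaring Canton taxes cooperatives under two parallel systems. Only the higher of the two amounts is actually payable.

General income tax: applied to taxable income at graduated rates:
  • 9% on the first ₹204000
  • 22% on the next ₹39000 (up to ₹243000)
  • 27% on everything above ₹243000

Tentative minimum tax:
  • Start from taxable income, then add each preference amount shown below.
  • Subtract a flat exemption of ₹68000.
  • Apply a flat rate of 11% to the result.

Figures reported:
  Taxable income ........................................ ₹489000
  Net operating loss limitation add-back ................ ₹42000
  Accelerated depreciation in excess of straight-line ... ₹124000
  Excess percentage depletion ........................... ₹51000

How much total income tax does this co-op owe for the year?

₹93360

Tentative minimum tax:
  Adjusted income: ₹489000 + ₹42000 + ₹124000 + ₹51000 = ₹706000
  Less exemption ₹68000 → base ₹638000
  ₹638000 × 11% = ₹70180

General income tax:
  ₹204000 × 9% = ₹18360
  ₹39000 × 22% = ₹8580
  ₹246000 × 27% = ₹66420
  → ₹93360

₹93360 > ₹70180, so the general income tax governs.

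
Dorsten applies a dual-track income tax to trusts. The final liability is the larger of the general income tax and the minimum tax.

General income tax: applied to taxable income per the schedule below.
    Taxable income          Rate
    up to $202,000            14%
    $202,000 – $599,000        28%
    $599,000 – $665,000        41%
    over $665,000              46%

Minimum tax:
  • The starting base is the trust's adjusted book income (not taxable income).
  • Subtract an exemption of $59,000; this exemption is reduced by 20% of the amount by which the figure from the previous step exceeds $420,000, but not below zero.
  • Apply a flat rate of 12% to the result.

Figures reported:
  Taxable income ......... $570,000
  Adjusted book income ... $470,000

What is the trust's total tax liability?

$131,320

General income tax:
  $202,000 × 14% = $28,280
  $368,000 × 28% = $103,040
  → $131,320

Minimum tax:
  Base (adjusted book income): $470,000
  Exemption: $59,000 − 20% × ($470,000 − $420,000) = $59,000 − $10,000 = $49,000
  Base: $470,000 − $49,000 = $421,000
  $421,000 × 12% = $50,520

$131,320 > $50,520, so the general income tax governs.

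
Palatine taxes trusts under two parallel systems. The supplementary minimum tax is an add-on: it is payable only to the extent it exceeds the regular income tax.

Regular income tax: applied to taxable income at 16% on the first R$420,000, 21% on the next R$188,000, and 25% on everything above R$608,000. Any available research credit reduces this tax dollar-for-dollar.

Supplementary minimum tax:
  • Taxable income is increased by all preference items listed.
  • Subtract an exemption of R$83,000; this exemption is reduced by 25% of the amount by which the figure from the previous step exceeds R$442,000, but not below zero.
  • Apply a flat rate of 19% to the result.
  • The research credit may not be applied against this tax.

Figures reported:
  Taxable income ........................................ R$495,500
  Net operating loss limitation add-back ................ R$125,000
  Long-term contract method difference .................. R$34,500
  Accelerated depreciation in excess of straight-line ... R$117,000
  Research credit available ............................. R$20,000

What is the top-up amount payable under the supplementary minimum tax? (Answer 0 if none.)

Supplementary minimum tax:
  Adjusted income: R$495,500 + R$125,000 + R$34,500 + R$117,000 = R$772,000
  Exemption: R$83,000 − 25% × (R$772,000 − R$442,000) = R$83,000 − R$82,500 = R$500
  Base: R$772,000 − R$500 = R$771,500
  R$771,500 × 19% = R$146,585

Regular income tax:
  R$420,000 × 16% = R$67,200
  R$75,500 × 21% = R$15,855
  → R$83,055
  Less research credit R$20,000 → R$63,055

Excess of supplementary minimum tax over regular income tax: R$146,585 − R$63,055 = R$83,530.

R$83,530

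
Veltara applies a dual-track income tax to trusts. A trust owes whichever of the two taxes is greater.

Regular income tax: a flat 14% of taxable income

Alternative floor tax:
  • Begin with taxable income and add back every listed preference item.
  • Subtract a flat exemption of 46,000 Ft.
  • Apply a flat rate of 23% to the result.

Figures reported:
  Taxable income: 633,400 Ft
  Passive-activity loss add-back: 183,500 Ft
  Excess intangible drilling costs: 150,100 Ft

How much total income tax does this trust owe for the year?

Regular income tax:
  633,400 Ft × 14% = 88,676 Ft

Alternative floor tax:
  Adjusted income: 633,400 Ft + 183,500 Ft + 150,100 Ft = 967,000 Ft
  Less exemption 46,000 Ft → base 921,000 Ft
  921,000 Ft × 23% = 211,830 Ft

211,830 Ft > 88,676 Ft, so the alternative floor tax is the binding amount.

211,830 Ft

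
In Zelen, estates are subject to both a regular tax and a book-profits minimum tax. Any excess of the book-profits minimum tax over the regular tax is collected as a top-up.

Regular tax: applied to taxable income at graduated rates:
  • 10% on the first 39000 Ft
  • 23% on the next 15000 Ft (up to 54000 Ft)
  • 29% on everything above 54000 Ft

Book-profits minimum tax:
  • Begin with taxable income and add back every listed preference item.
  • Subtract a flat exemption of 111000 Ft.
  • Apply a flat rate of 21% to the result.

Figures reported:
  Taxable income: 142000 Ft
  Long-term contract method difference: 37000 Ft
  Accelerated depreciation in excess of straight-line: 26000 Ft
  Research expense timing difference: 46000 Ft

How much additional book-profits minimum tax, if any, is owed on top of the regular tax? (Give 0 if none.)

Book-profits minimum tax:
  Adjusted income: 142000 Ft + 37000 Ft + 26000 Ft + 46000 Ft = 251000 Ft
  Less exemption 111000 Ft → base 140000 Ft
  140000 Ft × 21% = 29400 Ft

Regular tax:
  39000 Ft × 10% = 3900 Ft
  15000 Ft × 23% = 3450 Ft
  88000 Ft × 29% = 25520 Ft
  → 32870 Ft

29400 Ft ≤ 32870 Ft, so no add-on is due.

0 Ft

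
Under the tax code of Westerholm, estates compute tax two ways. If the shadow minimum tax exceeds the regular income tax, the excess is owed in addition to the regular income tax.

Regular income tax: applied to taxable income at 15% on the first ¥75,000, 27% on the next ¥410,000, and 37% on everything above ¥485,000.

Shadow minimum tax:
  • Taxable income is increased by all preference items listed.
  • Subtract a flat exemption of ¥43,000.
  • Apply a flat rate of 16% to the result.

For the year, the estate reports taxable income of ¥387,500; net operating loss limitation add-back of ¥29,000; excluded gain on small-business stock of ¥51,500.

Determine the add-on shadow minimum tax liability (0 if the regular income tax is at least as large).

¥0

Regular income tax:
  ¥75,000 × 15% = ¥11,250
  ¥312,500 × 27% = ¥84,375
  → ¥95,625

Shadow minimum tax:
  Adjusted income: ¥387,500 + ¥29,000 + ¥51,500 = ¥468,000
  Less exemption ¥43,000 → base ¥425,000
  ¥425,000 × 16% = ¥68,000

¥68,000 ≤ ¥95,625, so no add-on is due.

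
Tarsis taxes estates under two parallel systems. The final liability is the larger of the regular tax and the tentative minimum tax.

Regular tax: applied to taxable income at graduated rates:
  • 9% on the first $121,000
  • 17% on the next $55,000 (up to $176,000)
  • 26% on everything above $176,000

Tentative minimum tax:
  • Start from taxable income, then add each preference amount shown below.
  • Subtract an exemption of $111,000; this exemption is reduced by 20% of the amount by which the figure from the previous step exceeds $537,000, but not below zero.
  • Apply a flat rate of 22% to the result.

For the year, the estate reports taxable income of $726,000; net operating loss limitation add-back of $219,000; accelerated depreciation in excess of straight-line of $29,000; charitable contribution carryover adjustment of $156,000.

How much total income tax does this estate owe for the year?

$248,600

Tentative minimum tax:
  Adjusted income: $726,000 + $219,000 + $29,000 + $156,000 = $1,130,000
  Exemption: 20% × ($1,130,000 − $537,000) = $118,600 ≥ $111,000, so the exemption is fully phased out
  Base: $1,130,000 − $0 = $1,130,000
  $1,130,000 × 22% = $248,600

Regular tax:
  $121,000 × 9% = $10,890
  $55,000 × 17% = $9,350
  $550,000 × 26% = $143,000
  → $163,240

$248,600 > $163,240, so the tentative minimum tax is the binding amount.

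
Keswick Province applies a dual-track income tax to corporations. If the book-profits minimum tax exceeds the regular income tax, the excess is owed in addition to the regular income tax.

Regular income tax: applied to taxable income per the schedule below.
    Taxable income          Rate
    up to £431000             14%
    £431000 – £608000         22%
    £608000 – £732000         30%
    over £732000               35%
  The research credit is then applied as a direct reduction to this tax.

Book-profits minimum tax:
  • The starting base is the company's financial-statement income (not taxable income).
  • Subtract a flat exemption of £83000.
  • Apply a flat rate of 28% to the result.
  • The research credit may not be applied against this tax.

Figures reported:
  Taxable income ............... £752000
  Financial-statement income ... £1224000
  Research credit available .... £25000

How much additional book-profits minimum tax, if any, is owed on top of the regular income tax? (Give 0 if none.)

£201000

Regular income tax:
  £431000 × 14% = £60340
  £177000 × 22% = £38940
  £124000 × 30% = £37200
  £20000 × 35% = £7000
  → £143480
  Less research credit £25000 → £118480

Book-profits minimum tax:
  Base (financial-statement income): £1224000
  Less exemption £83000 → base £1141000
  £1141000 × 28% = £319480

Excess of book-profits minimum tax over regular income tax: £319480 − £118480 = £201000.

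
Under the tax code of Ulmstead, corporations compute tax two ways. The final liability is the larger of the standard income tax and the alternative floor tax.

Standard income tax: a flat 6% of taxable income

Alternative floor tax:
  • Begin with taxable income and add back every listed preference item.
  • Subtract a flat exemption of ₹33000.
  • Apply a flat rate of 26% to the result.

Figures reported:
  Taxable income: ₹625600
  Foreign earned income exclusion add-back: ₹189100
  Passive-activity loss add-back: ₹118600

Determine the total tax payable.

Alternative floor tax:
  Adjusted income: ₹625600 + ₹189100 + ₹118600 = ₹933300
  Less exemption ₹33000 → base ₹900300
  ₹900300 × 26% = ₹234078

Standard income tax:
  ₹625600 × 6% = ₹37536

₹234078 > ₹37536, so the alternative floor tax is the binding amount.

₹234078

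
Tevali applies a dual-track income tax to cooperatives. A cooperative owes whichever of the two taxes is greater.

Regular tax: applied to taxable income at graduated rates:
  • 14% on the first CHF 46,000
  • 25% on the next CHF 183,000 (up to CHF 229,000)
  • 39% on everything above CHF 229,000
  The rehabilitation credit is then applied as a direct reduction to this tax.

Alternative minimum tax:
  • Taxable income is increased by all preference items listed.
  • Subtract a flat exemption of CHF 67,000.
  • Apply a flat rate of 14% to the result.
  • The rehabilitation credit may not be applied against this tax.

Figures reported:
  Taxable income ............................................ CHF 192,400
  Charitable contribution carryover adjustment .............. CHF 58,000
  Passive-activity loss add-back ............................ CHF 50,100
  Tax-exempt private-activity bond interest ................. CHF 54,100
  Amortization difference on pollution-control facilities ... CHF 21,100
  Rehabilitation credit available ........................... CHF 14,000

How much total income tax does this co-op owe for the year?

Regular tax:
  CHF 46,000 × 14% = CHF 6,440
  CHF 146,400 × 25% = CHF 36,600
  → CHF 43,040
  Less rehabilitation credit CHF 14,000 → CHF 29,040

Alternative minimum tax:
  Adjusted income: CHF 192,400 + CHF 58,000 + CHF 50,100 + CHF 54,100 + CHF 21,100 = CHF 375,700
  Less exemption CHF 67,000 → base CHF 308,700
  CHF 308,700 × 14% = CHF 43,218

CHF 43,218 > CHF 29,040, so the alternative minimum tax is the binding amount.

CHF 43,218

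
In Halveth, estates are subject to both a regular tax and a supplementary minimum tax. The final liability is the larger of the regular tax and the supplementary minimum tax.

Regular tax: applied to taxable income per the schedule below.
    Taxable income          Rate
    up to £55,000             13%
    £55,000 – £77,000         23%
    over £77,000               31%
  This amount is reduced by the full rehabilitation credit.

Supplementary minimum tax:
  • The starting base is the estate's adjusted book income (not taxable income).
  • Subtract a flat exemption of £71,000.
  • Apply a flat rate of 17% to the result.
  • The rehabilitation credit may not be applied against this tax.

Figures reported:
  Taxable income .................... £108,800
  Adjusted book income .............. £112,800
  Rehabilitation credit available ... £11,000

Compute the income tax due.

£11,068

Supplementary minimum tax:
  Base (adjusted book income): £112,800
  Less exemption £71,000 → base £41,800
  £41,800 × 17% = £7,106

Regular tax:
  £55,000 × 13% = £7,150
  £22,000 × 23% = £5,060
  £31,800 × 31% = £9,858
  → £22,068
  Less rehabilitation credit £11,000 → £11,068

£11,068 > £7,106, so the regular tax governs.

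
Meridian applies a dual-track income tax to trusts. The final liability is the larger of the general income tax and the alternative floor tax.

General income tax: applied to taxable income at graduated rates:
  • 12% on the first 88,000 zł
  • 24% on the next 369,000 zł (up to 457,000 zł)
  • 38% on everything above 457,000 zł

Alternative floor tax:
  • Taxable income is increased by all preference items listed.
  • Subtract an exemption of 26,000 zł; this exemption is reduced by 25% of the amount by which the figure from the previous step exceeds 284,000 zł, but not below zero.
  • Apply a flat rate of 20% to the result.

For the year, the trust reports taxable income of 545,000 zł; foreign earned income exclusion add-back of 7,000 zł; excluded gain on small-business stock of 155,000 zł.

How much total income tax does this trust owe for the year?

Alternative floor tax:
  Adjusted income: 545,000 zł + 7,000 zł + 155,000 zł = 707,000 zł
  Exemption: 25% × (707,000 zł − 284,000 zł) = 105,750 zł ≥ 26,000 zł, so the exemption is fully phased out
  Base: 707,000 zł − 0 zł = 707,000 zł
  707,000 zł × 20% = 141,400 zł

General income tax:
  88,000 zł × 12% = 10,560 zł
  369,000 zł × 24% = 88,560 zł
  88,000 zł × 38% = 33,440 zł
  → 132,560 zł

141,400 zł > 132,560 zł, so the alternative floor tax is the binding amount.

141,400 zł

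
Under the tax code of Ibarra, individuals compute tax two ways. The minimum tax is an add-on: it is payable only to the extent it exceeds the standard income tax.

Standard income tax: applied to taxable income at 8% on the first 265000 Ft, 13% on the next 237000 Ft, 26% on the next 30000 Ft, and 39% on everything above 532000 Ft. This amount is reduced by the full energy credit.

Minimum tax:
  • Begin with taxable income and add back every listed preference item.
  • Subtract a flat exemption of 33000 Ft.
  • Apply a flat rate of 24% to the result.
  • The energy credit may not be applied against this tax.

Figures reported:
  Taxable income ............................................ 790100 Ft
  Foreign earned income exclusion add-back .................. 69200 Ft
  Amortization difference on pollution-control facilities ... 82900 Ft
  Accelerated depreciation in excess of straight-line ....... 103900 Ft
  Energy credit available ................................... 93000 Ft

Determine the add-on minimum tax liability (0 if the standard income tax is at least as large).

Standard income tax:
  265000 Ft × 8% = 21200 Ft
  237000 Ft × 13% = 30810 Ft
  30000 Ft × 26% = 7800 Ft
  258100 Ft × 39% = 100659 Ft
  → 160469 Ft
  Less energy credit 93000 Ft → 67469 Ft

Minimum tax:
  Adjusted income: 790100 Ft + 69200 Ft + 82900 Ft + 103900 Ft = 1046100 Ft
  Less exemption 33000 Ft → base 1013100 Ft
  1013100 Ft × 24% = 243144 Ft

Excess of minimum tax over standard income tax: 243144 Ft − 67469 Ft = 175675 Ft.

175675 Ft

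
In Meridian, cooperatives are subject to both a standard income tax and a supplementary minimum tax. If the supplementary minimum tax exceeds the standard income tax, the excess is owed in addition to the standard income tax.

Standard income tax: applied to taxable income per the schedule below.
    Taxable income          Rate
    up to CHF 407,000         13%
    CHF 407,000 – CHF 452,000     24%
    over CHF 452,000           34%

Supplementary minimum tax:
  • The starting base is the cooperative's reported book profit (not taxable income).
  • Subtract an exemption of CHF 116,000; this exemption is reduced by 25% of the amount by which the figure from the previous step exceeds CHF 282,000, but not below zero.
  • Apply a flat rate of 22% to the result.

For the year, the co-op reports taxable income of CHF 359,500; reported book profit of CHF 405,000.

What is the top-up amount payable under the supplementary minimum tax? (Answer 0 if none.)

CHF 23,610

Standard income tax:
  CHF 359,500 × 13% = CHF 46,735

Supplementary minimum tax:
  Base (reported book profit): CHF 405,000
  Exemption: CHF 116,000 − 25% × (CHF 405,000 − CHF 282,000) = CHF 116,000 − CHF 30,750 = CHF 85,250
  Base: CHF 405,000 − CHF 85,250 = CHF 319,750
  CHF 319,750 × 22% = CHF 70,345

Excess of supplementary minimum tax over standard income tax: CHF 70,345 − CHF 46,735 = CHF 23,610.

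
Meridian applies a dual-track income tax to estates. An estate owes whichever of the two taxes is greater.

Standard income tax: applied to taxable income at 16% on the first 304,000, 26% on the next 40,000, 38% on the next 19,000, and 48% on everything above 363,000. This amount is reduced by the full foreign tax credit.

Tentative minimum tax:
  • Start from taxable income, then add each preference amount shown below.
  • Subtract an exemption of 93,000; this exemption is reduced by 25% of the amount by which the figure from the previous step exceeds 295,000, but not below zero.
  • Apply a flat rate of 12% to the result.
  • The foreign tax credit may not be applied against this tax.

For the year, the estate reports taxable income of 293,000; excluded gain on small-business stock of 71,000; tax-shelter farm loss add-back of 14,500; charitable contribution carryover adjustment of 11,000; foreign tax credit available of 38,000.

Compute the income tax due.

Tentative minimum tax:
  Adjusted income: 293,000 + 71,000 + 14,500 + 11,000 = 389,500
  Exemption: 93,000 − 25% × (389,500 − 295,000) = 93,000 − 23,625 = 69,375
  Base: 389,500 − 69,375 = 320,125
  320,125 × 12% = 38,415

Standard income tax:
  293,000 × 16% = 46,880
  Less foreign tax credit 38,000 → 8,880

38,415 > 8,880, so the tentative minimum tax is the binding amount.

38,415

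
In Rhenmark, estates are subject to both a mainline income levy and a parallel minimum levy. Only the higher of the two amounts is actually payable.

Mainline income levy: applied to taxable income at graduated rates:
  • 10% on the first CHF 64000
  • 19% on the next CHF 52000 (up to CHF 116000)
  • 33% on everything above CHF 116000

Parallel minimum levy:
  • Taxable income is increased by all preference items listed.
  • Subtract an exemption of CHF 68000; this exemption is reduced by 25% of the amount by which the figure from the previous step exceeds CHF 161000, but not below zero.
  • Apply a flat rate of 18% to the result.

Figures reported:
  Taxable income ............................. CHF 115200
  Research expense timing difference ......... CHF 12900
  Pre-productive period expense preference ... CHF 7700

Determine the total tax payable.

CHF 16128

Mainline income levy:
  CHF 64000 × 10% = CHF 6400
  CHF 51200 × 19% = CHF 9728
  → CHF 16128

Parallel minimum levy:
  Adjusted income: CHF 115200 + CHF 12900 + CHF 7700 = CHF 135800
  Exemption: CHF 135800 ≤ CHF 161000, so full CHF 68000 applies
  Base: CHF 135800 − CHF 68000 = CHF 67800
  CHF 67800 × 18% = CHF 12204

CHF 16128 > CHF 12204, so the mainline income levy governs.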